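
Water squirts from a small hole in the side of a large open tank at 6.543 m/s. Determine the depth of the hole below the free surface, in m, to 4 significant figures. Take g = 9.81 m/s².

For a small hole in a large open tank, ½v² = gh, giving h = v²/(2g).
h = 6.543²/(2·9.81) = 42.81/19.62 = 2.182 m.

h = 2.182 m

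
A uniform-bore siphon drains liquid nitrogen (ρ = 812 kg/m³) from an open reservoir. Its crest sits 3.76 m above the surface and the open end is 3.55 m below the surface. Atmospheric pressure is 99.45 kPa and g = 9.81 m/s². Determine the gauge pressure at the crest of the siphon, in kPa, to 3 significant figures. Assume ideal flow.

P_gauge = -58.2 kPa

From the surface to the outlet (both open to atmosphere, surface at rest): v = √(2g·h_out) = √(2·9.81·3.55) = 8.35 m/s.
With constant cross-section the crest speed equals v; applying Bernoulli from the surface up to the crest, P_top = P_atm − ½ρv² − ρg·h_top.
P_top = 99450 − ½·812·8.35² − 812·9.81·3.76 = 41200 Pa. So P_gauge = P_top − P_atm = -58200 Pa.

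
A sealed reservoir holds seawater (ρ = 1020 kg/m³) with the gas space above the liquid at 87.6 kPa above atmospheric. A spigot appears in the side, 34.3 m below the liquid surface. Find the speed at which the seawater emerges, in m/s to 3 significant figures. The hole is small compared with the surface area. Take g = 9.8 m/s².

Take point 1 at the surface (v₁ ≈ 0) and point 2 at the hole (at atmospheric pressure). Bernoulli: P₁ + ρg h = P_atm + ½ρv₂².
With P₁ − P_atm = 87600 Pa, v₂ = √(2gh + 2ΔP/ρ) = √(2·9.8·34.3 + 2·87600/1020) = 29.1 m/s.

v ≈ 29.1 m/s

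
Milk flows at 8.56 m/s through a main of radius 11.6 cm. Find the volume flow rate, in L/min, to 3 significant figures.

Q = 21700 L/min

Q = A·v = 0.0423 m² × 8.56 m/s = 0.362 m³/s.
Converting: 0.362 m³/s × 60000 = 21700 L/min.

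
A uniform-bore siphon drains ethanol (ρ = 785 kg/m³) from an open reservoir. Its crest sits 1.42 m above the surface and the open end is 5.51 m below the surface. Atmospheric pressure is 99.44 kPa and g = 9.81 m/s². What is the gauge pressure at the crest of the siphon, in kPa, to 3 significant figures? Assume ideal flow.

Bernoulli surface→outlet gives ½v² = g·h_out, so v = √(2·9.81·5.51) = 10.4 m/s.
Continuity keeps v the same throughout the tube; from surface to crest, P_atm + 0 = P_top + ½ρv² + ρg·h_top.
P_top = 99440 − ½·785·10.4² − 785·9.81·1.42 = 46100 Pa. So P_gauge = P_top − P_atm = -53400 Pa.

-53.4 kPa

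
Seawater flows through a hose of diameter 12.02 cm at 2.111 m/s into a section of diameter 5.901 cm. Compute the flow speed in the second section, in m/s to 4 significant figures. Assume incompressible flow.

Continuity gives A₁v₁ = A₂v₂, so v₂ = (113.5 cm²)/(27.35 cm²) × 2.111 m/s = 8.759 m/s.

v₂ ≈ 8.759 m/s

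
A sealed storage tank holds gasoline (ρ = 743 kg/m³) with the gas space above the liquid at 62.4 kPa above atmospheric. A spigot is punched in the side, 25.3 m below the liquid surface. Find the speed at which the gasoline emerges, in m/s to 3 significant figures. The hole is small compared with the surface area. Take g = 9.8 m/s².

Take point 1 at the surface (v₁ ≈ 0) and point 2 at the hole (at atmospheric pressure). Bernoulli: P₁ + ρg h = P_atm + ½ρv₂².
With P₁ − P_atm = 62400 Pa, v₂ = √(2gh + 2ΔP/ρ) = √(2·9.8·25.3 + 2·62400/743) = 25.8 m/s.

v ≈ 25.8 m/s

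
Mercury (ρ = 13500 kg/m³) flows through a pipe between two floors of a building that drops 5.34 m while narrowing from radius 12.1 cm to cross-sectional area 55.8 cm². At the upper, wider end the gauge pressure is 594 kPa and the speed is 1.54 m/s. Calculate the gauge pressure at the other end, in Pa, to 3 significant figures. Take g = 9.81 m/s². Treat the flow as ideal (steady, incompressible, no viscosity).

Continuity gives A₁v₁ = A₂v₂, so v₂ = (460 cm²)/(55.8 cm²) × 1.54 m/s = 12.7 m/s.
Applying Bernoulli between the two ends and solving for P₂: P₂ = P₁ + ½ρ(v₁² − v₂²) − ρgΔh.
P₂ = 594000 + ½·13500·(1.54² − 12.7²) − 13500·9.81·(−5.34) = 594000 + (-1070000) − (-707000) = 229000 Pa.

P₂ ≈ 229000 Pa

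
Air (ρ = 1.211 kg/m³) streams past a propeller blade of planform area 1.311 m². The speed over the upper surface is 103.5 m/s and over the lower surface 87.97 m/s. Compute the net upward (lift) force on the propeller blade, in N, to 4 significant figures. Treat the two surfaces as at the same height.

2360 N

The faster flow above has the lower pressure; Bernoulli (same height) gives ΔP = ½ρ(v_up² − v_low²).
ΔP = ½·1.211·(103.5² − 87.97²) = 1800 Pa.
Lift = ΔP · A = 1800 × 1.311 = 2360 N.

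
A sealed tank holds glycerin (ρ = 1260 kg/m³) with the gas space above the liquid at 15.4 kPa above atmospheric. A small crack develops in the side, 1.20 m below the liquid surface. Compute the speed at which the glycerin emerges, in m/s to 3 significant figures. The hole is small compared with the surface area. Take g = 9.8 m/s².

Take point 1 at the surface (v₁ ≈ 0) and point 2 at the hole (at atmospheric pressure). Bernoulli: P₁ + ρg h = P_atm + ½ρv₂².
With P₁ − P_atm = 15400 Pa, v₂ = √(2gh + 2ΔP/ρ) = √(2·9.8·1.20 + 2·15400/1260) = 6.93 m/s.

6.93 m/s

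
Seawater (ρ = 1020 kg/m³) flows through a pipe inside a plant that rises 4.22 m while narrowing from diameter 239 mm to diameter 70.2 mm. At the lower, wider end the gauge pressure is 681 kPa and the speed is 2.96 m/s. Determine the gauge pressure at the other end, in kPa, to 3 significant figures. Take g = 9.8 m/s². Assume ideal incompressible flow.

Continuity gives A₁v₁ = A₂v₂, so v₂ = (449 cm²)/(38.7 cm²) × 2.96 m/s = 34.3 m/s.
Applying Bernoulli between the two ends and solving for P₂: P₂ = P₁ + ½ρ(v₁² − v₂²) − ρgΔh.
P₂ = 681000 + ½·1020·(2.96² − 34.3²) − 1020·9.8·(+4.22) = 681000 + (-596000) − (42200) = 42900 Pa.

P₂ = 42.9 kPa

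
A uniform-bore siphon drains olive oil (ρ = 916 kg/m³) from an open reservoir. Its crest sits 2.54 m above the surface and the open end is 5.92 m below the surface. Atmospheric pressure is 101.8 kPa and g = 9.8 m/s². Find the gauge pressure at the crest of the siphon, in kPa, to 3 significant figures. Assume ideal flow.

-75.9 kPa

From the surface to the outlet (both open to atmosphere, surface at rest): v = √(2g·h_out) = √(2·9.8·5.92) = 10.8 m/s.
Continuity keeps v the same throughout the tube; from surface to crest, P_atm + 0 = P_top + ½ρv² + ρg·h_top.
P_top = 101800 − ½·916·10.8² − 916·9.8·2.54 = 25900 Pa. So P_gauge = P_top − P_atm = -75900 Pa.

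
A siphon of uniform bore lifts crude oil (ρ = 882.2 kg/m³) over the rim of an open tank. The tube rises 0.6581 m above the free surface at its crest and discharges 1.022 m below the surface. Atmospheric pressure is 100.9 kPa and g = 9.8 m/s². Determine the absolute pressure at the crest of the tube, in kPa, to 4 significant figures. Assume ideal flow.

P_top = 86.37 kPa

The outlet speed comes from Torricelli: v = √(2g·1.022) = 4.476 m/s.
The bore is uniform, so the speed at the crest is the same v. Bernoulli surface→crest: P_atm = P_top + ½ρv² + ρg·h_top.
P_top = 100900 − ½·882.2·4.476² − 882.2·9.8·0.6581 = 86370 Pa.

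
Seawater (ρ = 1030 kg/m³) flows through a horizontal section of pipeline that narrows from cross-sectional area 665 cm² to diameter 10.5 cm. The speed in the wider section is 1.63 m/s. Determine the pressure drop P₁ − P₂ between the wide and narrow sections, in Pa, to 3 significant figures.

79300 Pa

Mass conservation (A₁v₁ = A₂v₂) gives v₂ = 1.63 × 665/86.6 = 12.5 m/s.
The pipe is horizontal, so Bernoulli reduces to P₁ + ½ρv₁² = P₂ + ½ρv₂².
P₁ − P₂ = ½·1030·(12.5² − 1.63²) = ½·1030·154 = 79300 Pa.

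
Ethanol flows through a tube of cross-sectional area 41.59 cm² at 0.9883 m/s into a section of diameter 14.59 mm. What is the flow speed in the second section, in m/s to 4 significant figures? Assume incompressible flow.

24.59 m/s

Mass conservation (A₁v₁ = A₂v₂) gives v₂ = 0.9883 × 41.59/1.672 = 24.59 m/s.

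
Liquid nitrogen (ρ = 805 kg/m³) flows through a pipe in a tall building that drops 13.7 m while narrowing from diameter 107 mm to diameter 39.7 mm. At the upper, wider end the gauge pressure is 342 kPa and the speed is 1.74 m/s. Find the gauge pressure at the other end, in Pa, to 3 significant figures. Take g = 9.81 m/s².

The volume flow rate is constant, so v₂ = (A₁/A₂)v₁ = (89.9/12.4)·1.74 = 12.6 m/s.
Energy conservation along the streamline gives P₂ = P₁ − ½ρ(v₂² − v₁²) − ρg(h₂ − h₁).
P₂ = 342000 + ½·805·(1.74² − 12.6²) − 805·9.81·(−13.7) = 342000 + (-63100) − (-108000) = 387000 Pa.

P₂ = 387000 Pa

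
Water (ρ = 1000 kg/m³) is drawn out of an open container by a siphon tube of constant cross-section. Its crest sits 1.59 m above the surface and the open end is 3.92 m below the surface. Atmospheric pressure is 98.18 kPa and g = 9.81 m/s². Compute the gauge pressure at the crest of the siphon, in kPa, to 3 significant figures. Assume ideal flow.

P_gauge ≈ -54.1 kPa

Bernoulli surface→outlet gives ½v² = g·h_out, so v = √(2·9.81·3.92) = 8.77 m/s.
With constant cross-section the crest speed equals v; applying Bernoulli from the surface up to the crest, P_top = P_atm − ½ρv² − ρg·h_top.
P_top = 98180 − ½·1000·8.77² − 1000·9.81·1.59 = 44100 Pa. So P_gauge = P_top − P_atm = -54100 Pa.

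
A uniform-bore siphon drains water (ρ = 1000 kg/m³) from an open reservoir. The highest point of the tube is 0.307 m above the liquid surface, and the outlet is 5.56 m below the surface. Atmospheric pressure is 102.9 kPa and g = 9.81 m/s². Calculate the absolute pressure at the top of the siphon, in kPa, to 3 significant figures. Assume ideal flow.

The outlet speed comes from Torricelli: v = √(2g·5.56) = 10.4 m/s.
Continuity keeps v the same throughout the tube; from surface to crest, P_atm + 0 = P_top + ½ρv² + ρg·h_top.
P_top = 102900 − ½·1000·10.4² − 1000·9.81·0.307 = 45300 Pa.

P_top ≈ 45.3 kPa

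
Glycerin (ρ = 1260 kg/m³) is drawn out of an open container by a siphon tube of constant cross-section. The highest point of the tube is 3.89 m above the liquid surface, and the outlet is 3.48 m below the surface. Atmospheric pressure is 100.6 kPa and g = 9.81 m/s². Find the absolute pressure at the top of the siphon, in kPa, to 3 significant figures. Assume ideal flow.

P_top ≈ 9.50 kPa

From the surface to the outlet (both open to atmosphere, surface at rest): v = √(2g·h_out) = √(2·9.81·3.48) = 8.26 m/s.
Continuity keeps v the same throughout the tube; from surface to crest, P_atm + 0 = P_top + ½ρv² + ρg·h_top.
P_top = 100600 − ½·1260·8.26² − 1260·9.81·3.89 = 9500 Pa.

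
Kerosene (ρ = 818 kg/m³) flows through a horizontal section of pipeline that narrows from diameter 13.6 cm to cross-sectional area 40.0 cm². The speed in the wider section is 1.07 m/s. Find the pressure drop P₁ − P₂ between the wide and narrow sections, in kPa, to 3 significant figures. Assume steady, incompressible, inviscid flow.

ΔP ≈ 5.71 kPa

The volume flow rate is constant, so v₂ = (A₁/A₂)v₁ = (145/40.0)·1.07 = 3.89 m/s.
Bernoulli (h₁ = h₂): P₁ − P₂ = ½ρ(v₂² − v₁²).
P₁ − P₂ = ½·818·(3.89² − 1.07²) = ½·818·14.0 = 5710 Pa.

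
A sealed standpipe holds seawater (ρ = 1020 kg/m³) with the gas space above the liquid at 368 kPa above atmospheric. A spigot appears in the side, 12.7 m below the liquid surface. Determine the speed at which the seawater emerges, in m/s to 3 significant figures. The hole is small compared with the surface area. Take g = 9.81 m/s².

v = 31.2 m/s

Take point 1 at the surface (v₁ ≈ 0) and point 2 at the hole (at atmospheric pressure). Bernoulli: P₁ + ρg h = P_atm + ½ρv₂².
With P₁ − P_atm = 368000 Pa, v₂ = √(2gh + 2ΔP/ρ) = √(2·9.81·12.7 + 2·368000/1020) = 31.2 m/s.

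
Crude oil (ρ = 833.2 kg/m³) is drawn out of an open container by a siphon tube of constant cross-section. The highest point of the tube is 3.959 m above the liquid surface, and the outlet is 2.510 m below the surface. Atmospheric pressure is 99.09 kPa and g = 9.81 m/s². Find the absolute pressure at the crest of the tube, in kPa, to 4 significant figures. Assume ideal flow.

From the surface to the outlet (both open to atmosphere, surface at rest): v = √(2g·h_out) = √(2·9.81·2.510) = 7.018 m/s.
Continuity keeps v the same throughout the tube; from surface to crest, P_atm + 0 = P_top + ½ρv² + ρg·h_top.
P_top = 99090 − ½·833.2·7.018² − 833.2·9.81·3.959 = 46210 Pa.

P_top ≈ 46.21 kPa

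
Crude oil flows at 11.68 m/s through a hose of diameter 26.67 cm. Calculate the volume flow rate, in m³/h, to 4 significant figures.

Q = A·v = 0.05586 m² × 11.68 m/s = 0.6525 m³/s.
Converting: 0.6525 m³/s × 3600 = 2349 m³/h.

Q ≈ 2349 m³/h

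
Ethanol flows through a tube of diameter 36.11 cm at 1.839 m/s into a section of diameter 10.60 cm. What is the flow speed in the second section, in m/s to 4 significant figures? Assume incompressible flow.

21.34 m/s

Mass conservation (A₁v₁ = A₂v₂) gives v₂ = 1.839 × 1024/88.25 = 21.34 m/s.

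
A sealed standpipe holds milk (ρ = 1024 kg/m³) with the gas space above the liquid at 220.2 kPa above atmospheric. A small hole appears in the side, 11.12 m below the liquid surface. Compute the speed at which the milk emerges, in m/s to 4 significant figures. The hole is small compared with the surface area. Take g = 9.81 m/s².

25.46 m/s

Take point 1 at the surface (v₁ ≈ 0) and point 2 at the hole (at atmospheric pressure). Bernoulli: P₁ + ρg h = P_atm + ½ρv₂².
With P₁ − P_atm = 220200 Pa, v₂ = √(2gh + 2ΔP/ρ) = √(2·9.81·11.12 + 2·220200/1024) = 25.46 m/s.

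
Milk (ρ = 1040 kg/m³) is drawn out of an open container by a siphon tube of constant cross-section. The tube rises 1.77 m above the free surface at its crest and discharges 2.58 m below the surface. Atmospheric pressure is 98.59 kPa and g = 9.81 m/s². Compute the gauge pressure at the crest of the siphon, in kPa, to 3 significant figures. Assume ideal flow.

Bernoulli surface→outlet gives ½v² = g·h_out, so v = √(2·9.81·2.58) = 7.11 m/s.
The bore is uniform, so the speed at the crest is the same v. Bernoulli surface→crest: P_atm = P_top + ½ρv² + ρg·h_top.
P_top = 98590 − ½·1040·7.11² − 1040·9.81·1.77 = 54200 Pa. So P_gauge = P_top − P_atm = -44400 Pa.

P_gauge = -44.4 kPa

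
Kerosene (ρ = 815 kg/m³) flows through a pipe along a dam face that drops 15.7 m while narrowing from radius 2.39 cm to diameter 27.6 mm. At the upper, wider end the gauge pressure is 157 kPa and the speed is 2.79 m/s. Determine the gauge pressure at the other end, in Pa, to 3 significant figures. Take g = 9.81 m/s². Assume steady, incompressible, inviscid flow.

Continuity gives A₁v₁ = A₂v₂, so v₂ = (17.9 cm²)/(5.98 cm²) × 2.79 m/s = 8.37 m/s.
Energy conservation along the streamline gives P₂ = P₁ − ½ρ(v₂² − v₁²) − ρg(h₂ − h₁).
P₂ = 157000 + ½·815·(2.79² − 8.37²) − 815·9.81·(−15.7) = 157000 + (-25400) − (-126000) = 257000 Pa.

257000 Pa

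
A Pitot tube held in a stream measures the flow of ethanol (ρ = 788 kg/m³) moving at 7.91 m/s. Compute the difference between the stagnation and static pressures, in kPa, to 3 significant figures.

ΔP = 24.7 kPa

Bernoulli between the free stream and the stagnation point: ½ρv² = P_stag − P_static.
ΔP = ½·788·7.91² = 24700 Pa.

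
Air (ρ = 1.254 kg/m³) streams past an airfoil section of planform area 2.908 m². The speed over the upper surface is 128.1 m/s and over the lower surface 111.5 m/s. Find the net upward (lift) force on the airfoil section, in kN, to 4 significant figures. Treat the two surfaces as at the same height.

From P + ½ρv² = const at equal height, P_low − P_up = ½ρ(v_up² − v_low²).
ΔP = ½·1.254·(128.1² − 111.5²) = 2494 Pa.
Lift = ΔP · A = 2494 × 2.908 = 7252 N.

7.252 kN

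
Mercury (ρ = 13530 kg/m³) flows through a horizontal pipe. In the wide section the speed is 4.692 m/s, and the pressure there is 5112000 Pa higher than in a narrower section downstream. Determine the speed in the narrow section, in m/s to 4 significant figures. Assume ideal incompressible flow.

v₂ ≈ 27.89 m/s

Along the level pipe P + ½ρv² is conserved, hence v₂² = v₁² + 2(P₁ − P₂)/ρ.
v₂ = √(4.692² + 2·5112000/13530) = √(22.01 + 755.7) = 27.89 m/s.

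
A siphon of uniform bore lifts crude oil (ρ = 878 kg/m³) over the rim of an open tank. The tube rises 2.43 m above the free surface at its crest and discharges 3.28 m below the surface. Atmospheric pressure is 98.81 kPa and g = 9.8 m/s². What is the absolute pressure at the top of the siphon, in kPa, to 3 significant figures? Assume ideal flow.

P_top ≈ 49.7 kPa

The outlet speed comes from Torricelli: v = √(2g·3.28) = 8.02 m/s.
Continuity keeps v the same throughout the tube; from surface to crest, P_atm + 0 = P_top + ½ρv² + ρg·h_top.
P_top = 98810 − ½·878·8.02² − 878·9.8·2.43 = 49700 Pa.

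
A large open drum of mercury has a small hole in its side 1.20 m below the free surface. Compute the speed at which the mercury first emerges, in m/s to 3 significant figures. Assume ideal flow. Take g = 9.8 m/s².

v = 4.85 m/s

Bernoulli from surface to hole (P equal, v_surface ≈ 0): v = √(2gh) = √(2×9.8×1.20) = 4.85 m/s.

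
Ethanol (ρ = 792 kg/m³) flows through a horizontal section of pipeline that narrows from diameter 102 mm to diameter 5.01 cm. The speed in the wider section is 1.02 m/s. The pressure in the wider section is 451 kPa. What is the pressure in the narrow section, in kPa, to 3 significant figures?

P₂ ≈ 444 kPa

Continuity gives A₁v₁ = A₂v₂, so v₂ = (81.7 cm²)/(19.7 cm²) × 1.02 m/s = 4.23 m/s.
The pipe is horizontal, so Bernoulli reduces to P₁ + ½ρv₁² = P₂ + ½ρv₂².
P₂ = P₁ − ½ρ(v₂² − v₁²) = 451000 − ½·792·(4.23² − 1.02²) = 451000 − 6670 = 444000 Pa.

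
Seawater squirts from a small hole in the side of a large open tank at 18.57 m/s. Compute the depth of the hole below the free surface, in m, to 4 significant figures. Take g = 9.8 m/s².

17.59 m

Torricelli: v = √(2gh), so h = v²/(2g).
h = 18.57²/(2·9.8) = 344.8/19.60 = 17.59 m.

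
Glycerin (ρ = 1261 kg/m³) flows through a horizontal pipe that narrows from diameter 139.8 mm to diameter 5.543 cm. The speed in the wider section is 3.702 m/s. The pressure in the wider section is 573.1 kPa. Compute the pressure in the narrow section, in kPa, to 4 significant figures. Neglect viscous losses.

P₂ ≈ 232.1 kPa

Mass conservation (A₁v₁ = A₂v₂) gives v₂ = 3.702 × 153.5/24.13 = 23.55 m/s.
Bernoulli (h₁ = h₂): P₁ − P₂ = ½ρ(v₂² − v₁²).
P₂ = P₁ − ½ρ(v₂² − v₁²) = 573100 − ½·1261·(23.55² − 3.702²) = 573100 − 341000 = 232100 Pa.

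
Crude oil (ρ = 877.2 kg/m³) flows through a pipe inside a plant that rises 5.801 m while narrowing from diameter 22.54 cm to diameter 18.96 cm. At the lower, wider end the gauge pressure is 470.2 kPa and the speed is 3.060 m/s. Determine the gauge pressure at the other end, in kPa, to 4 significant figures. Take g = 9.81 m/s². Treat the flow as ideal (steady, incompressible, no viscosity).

416.2 kPa

The volume flow rate is constant, so v₂ = (A₁/A₂)v₁ = (399.0/282.3)·3.060 = 4.325 m/s.
Energy conservation along the streamline gives P₂ = P₁ − ½ρ(v₂² − v₁²) − ρg(h₂ − h₁).
P₂ = 470200 + ½·877.2·(3.060² − 4.325²) − 877.2·9.81·(+5.801) = 470200 + (-4096) − (49920) = 416200 Pa.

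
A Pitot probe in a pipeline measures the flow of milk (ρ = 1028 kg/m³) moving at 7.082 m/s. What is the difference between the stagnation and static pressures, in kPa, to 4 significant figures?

ΔP = 25.78 kPa

The dynamic pressure equals the rise in static pressure at the stagnation point: ΔP = ½ρv².
ΔP = ½·1028·7.082² = 25780 Pa.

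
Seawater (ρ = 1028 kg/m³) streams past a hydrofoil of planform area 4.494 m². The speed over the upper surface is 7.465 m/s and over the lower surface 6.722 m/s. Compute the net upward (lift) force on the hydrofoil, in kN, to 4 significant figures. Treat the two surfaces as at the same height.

From P + ½ρv² = const at equal height, P_low − P_up = ½ρ(v_up² − v_low²).
ΔP = ½·1028·(7.465² − 6.722²) = 5418 Pa.
Lift = ΔP · A = 5418 × 4.494 = 24350 N.

F = 24.35 kN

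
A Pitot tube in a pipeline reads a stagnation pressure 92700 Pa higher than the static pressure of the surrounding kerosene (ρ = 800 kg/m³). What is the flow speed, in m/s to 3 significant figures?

At the stagnation point the flow is brought to rest, so Bernoulli gives P_stag − P_static = ½ρv².
v = √(2ΔP/ρ) = √(2·92700/800) = 15.2 m/s.

v ≈ 15.2 m/s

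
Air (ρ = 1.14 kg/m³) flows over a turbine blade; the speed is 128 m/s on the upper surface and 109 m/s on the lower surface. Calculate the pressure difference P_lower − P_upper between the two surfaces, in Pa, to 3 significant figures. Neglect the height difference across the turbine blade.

With negligible Δh, P + ½ρv² is constant, so P_low − P_up = ½ρ(v_up² − v_low²).
ΔP = ½·1.14·(128² − 109²) = 2570 Pa.

ΔP ≈ 2570 Pa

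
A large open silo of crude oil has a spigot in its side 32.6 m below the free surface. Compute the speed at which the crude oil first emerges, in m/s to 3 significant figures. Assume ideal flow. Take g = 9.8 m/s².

Torricelli's result v = √(2gh) gives v = √(2·9.8·32.6) = 25.3 m/s.

v ≈ 25.3 m/s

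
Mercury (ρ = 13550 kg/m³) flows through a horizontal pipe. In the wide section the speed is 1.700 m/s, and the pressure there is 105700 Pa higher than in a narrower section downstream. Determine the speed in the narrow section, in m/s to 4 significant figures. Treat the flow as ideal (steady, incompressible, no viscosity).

4.300 m/s

With h₁ = h₂, rearranging Bernoulli gives v₂ = √(v₁² + 2ΔP/ρ).
v₂ = √(1.700² + 2·105700/13550) = √(2.890 + 15.60) = 4.300 m/s.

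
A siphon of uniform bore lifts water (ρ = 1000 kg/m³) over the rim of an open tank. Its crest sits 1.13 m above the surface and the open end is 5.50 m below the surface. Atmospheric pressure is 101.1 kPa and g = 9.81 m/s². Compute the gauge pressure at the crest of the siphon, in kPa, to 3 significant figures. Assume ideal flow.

From the surface to the outlet (both open to atmosphere, surface at rest): v = √(2g·h_out) = √(2·9.81·5.50) = 10.4 m/s.
The bore is uniform, so the speed at the crest is the same v. Bernoulli surface→crest: P_atm = P_top + ½ρv² + ρg·h_top.
P_top = 101100 − ½·1000·10.4² − 1000·9.81·1.13 = 36100 Pa. So P_gauge = P_top − P_atm = -65000 Pa.

P_gauge ≈ -65.0 kPa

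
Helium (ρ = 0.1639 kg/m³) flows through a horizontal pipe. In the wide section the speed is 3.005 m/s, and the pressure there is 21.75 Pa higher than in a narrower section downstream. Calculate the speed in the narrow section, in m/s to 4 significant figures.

v₂ = 16.57 m/s

Along the level pipe P + ½ρv² is conserved, hence v₂² = v₁² + 2(P₁ − P₂)/ρ.
v₂ = √(3.005² + 2·21.75/0.1639) = √(9.030 + 265.4) = 16.57 m/s.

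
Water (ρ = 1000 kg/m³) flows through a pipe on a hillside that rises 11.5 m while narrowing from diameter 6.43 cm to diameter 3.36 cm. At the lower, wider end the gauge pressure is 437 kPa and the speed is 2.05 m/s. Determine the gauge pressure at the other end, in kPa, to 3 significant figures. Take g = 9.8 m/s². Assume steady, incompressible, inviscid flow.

P₂ ≈ 298 kPa

The volume flow rate is constant, so v₂ = (A₁/A₂)v₁ = (32.5/8.87)·2.05 = 7.51 m/s.
Applying Bernoulli between the two ends and solving for P₂: P₂ = P₁ + ½ρ(v₁² − v₂²) − ρgΔh.
P₂ = 437000 + ½·1000·(2.05² − 7.51²) − 1000·9.8·(+11.5) = 437000 + (-26100) − (113000) = 298000 Pa.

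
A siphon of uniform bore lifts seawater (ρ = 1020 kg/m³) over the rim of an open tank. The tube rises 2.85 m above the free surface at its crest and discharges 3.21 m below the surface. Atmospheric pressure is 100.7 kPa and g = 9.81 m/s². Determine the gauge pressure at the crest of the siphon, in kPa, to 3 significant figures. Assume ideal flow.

From the surface to the outlet (both open to atmosphere, surface at rest): v = √(2g·h_out) = √(2·9.81·3.21) = 7.94 m/s.
The bore is uniform, so the speed at the crest is the same v. Bernoulli surface→crest: P_atm = P_top + ½ρv² + ρg·h_top.
P_top = 100700 − ½·1020·7.94² − 1020·9.81·2.85 = 40100 Pa. So P_gauge = P_top − P_atm = -60600 Pa.

P_gauge ≈ -60.6 kPa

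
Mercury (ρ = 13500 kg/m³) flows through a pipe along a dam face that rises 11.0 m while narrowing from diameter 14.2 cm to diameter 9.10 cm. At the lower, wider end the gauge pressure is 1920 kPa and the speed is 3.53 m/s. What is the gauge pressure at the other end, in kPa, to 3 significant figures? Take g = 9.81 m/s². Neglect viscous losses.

The volume flow rate is constant, so v₂ = (A₁/A₂)v₁ = (158/65.0)·3.53 = 8.60 m/s.
Applying Bernoulli between the two ends and solving for P₂: P₂ = P₁ + ½ρ(v₁² − v₂²) − ρgΔh.
P₂ = 1920000 + ½·13500·(3.53² − 8.60²) − 13500·9.81·(+11.0) = 1920000 + (-415000) − (1460000) = 48600 Pa.

P₂ ≈ 48.6 kPa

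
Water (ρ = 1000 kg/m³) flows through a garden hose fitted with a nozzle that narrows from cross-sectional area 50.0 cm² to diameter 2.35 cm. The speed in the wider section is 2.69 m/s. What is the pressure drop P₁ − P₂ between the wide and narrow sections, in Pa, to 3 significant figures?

ΔP = 477000 Pa

By continuity, v₂ = v₁·A₁/A₂ = 2.69·(50.0/4.34) = 31.0 m/s.
Bernoulli (h₁ = h₂): P₁ − P₂ = ½ρ(v₂² − v₁²).
P₁ − P₂ = ½·1000·(31.0² − 2.69²) = ½·1000·954 = 477000 Pa.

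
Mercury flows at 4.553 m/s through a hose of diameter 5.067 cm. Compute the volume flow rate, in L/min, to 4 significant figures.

Q ≈ 550.9 L/min

Q = A·v = 0.002016 m² × 4.553 m/s = 0.009181 m³/s.
Converting: 0.009181 m³/s × 60000 = 550.9 L/min.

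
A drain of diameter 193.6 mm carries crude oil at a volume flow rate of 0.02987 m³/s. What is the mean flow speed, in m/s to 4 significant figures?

v ≈ 1.015 m/s

Q = 0.02987 m³/s = 0.02987 m³/s.
v = Q/A = 0.02987 / 0.02944 = 1.015 m/s.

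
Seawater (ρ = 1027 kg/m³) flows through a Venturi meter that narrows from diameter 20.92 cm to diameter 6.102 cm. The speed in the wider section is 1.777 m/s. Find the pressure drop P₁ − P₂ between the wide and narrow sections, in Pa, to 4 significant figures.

ΔP ≈ 222400 Pa

Mass conservation (A₁v₁ = A₂v₂) gives v₂ = 1.777 × 343.7/29.24 = 20.89 m/s.
With no height change, Bernoulli's equation is P₁ + ½ρv₁² = P₂ + ½ρv₂².
P₁ − P₂ = ½·1027·(20.89² − 1.777²) = ½·1027·433.1 = 222400 Pa.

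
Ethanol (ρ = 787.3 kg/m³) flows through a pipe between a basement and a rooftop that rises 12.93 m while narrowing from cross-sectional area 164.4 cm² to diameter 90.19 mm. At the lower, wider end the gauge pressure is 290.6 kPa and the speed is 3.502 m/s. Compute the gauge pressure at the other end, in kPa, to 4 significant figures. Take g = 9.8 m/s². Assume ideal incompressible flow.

P₂ = 163.7 kPa

By continuity, v₂ = v₁·A₁/A₂ = 3.502·(164.4/63.89) = 9.012 m/s.
Energy conservation along the streamline gives P₂ = P₁ − ½ρ(v₂² − v₁²) − ρg(h₂ − h₁).
P₂ = 290600 + ½·787.3·(3.502² − 9.012²) − 787.3·9.8·(+12.93) = 290600 + (-27140) − (99760) = 163700 Pa.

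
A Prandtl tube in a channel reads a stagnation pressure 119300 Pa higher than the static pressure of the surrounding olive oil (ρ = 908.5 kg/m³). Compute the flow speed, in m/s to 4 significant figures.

At the stagnation point the flow is brought to rest, so Bernoulli gives P_stag − P_static = ½ρv².
v = √(2ΔP/ρ) = √(2·119300/908.5) = 16.21 m/s.

v = 16.21 m/s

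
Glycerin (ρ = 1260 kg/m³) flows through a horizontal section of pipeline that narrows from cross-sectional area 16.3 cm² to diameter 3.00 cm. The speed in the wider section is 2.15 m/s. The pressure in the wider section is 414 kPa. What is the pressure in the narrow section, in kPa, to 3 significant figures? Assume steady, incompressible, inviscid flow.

P₂ ≈ 401 kPa

Continuity gives A₁v₁ = A₂v₂, so v₂ = (16.3 cm²)/(7.07 cm²) × 2.15 m/s = 4.96 m/s.
Along the horizontal streamline, P + ½ρv² is constant.
P₂ = P₁ − ½ρ(v₂² − v₁²) = 414000 − ½·1260·(4.96² − 2.15²) = 414000 − 12600 = 401000 Pa.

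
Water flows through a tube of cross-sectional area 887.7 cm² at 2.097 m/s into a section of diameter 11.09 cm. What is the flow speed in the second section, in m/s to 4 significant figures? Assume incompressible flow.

Mass conservation (A₁v₁ = A₂v₂) gives v₂ = 2.097 × 887.7/96.59 = 19.27 m/s.

v₂ ≈ 19.27 m/s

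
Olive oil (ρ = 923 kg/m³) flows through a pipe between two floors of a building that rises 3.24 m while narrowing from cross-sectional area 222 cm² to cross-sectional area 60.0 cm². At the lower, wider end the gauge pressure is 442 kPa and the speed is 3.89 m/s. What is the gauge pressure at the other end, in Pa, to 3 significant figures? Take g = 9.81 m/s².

P₂ = 324000 Pa

Mass conservation (A₁v₁ = A₂v₂) gives v₂ = 3.89 × 222/60.0 = 14.4 m/s.
Energy conservation along the streamline gives P₂ = P₁ − ½ρ(v₂² − v₁²) − ρg(h₂ − h₁).
P₂ = 442000 + ½·923·(3.89² − 14.4²) − 923·9.81·(+3.24) = 442000 + (-88600) − (29300) = 324000 Pa.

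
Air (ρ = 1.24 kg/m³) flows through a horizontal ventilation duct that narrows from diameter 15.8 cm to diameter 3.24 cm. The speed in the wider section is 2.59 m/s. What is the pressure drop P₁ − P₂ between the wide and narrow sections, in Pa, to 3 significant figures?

ΔP ≈ 2350 Pa

Mass conservation (A₁v₁ = A₂v₂) gives v₂ = 2.59 × 196/8.24 = 61.6 m/s.
The pipe is horizontal, so Bernoulli reduces to P₁ + ½ρv₁² = P₂ + ½ρv₂².
P₁ − P₂ = ½·1.24·(61.6² − 2.59²) = ½·1.24·3790 = 2350 Pa.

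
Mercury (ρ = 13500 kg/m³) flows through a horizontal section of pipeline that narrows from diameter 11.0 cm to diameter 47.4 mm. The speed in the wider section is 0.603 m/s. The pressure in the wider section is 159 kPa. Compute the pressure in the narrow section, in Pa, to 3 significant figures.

P₂ = 90300 Pa

The volume flow rate is constant, so v₂ = (A₁/A₂)v₁ = (95.0/17.6)·0.603 = 3.25 m/s.
With no height change, Bernoulli's equation is P₁ + ½ρv₁² = P₂ + ½ρv₂².
P₂ = P₁ − ½ρ(v₂² − v₁²) = 159000 − ½·13500·(3.25² − 0.603²) = 159000 − 68700 = 90300 Pa.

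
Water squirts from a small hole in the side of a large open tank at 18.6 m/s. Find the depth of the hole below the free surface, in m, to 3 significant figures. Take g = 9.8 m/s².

h = 17.7 m

Torricelli: v = √(2gh), so h = v²/(2g).
h = 18.6²/(2·9.8) = 346/19.60 = 17.7 m.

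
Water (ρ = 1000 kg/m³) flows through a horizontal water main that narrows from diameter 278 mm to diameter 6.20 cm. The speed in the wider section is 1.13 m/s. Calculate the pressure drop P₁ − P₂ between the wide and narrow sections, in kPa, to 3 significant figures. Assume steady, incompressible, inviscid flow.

ΔP = 257 kPa

Mass conservation (A₁v₁ = A₂v₂) gives v₂ = 1.13 × 607/30.2 = 22.7 m/s.
With no height change, Bernoulli's equation is P₁ + ½ρv₁² = P₂ + ½ρv₂².
P₁ − P₂ = ½·1000·(22.7² − 1.13²) = ½·1000·515 = 257000 Pa.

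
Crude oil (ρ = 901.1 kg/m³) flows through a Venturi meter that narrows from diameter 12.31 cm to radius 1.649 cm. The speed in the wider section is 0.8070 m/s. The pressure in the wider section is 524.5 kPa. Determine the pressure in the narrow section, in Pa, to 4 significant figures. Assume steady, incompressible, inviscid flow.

Mass conservation (A₁v₁ = A₂v₂) gives v₂ = 0.8070 × 119.0/8.543 = 11.24 m/s.
Bernoulli (h₁ = h₂): P₁ − P₂ = ½ρ(v₂² − v₁²).
P₂ = P₁ − ½ρ(v₂² − v₁²) = 524500 − ½·901.1·(11.24² − 0.8070²) = 524500 − 56660 = 467800 Pa.

P₂ ≈ 467800 Pa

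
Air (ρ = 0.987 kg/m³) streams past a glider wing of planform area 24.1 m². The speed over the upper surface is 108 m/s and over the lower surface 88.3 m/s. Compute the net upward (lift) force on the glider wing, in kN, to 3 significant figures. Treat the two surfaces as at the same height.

From P + ½ρv² = const at equal height, P_low − P_up = ½ρ(v_up² − v_low²).
ΔP = ½·0.987·(108² − 88.3²) = 1910 Pa.
Lift = ΔP · A = 1910 × 24.1 = 46000 N.

46.0 kN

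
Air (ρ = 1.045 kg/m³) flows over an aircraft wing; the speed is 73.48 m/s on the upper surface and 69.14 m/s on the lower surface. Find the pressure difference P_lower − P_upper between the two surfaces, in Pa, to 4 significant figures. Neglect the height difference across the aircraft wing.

Bernoulli (same height): P_lower − P_upper = ½ρ(v_upper² − v_lower²).
ΔP = ½·1.045·(73.48² − 69.14²) = 323.4 Pa.

323.4 Pa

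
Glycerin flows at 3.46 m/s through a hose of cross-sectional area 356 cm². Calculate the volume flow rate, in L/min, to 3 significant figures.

Q = A·v = 0.0356 m² × 3.46 m/s = 0.123 m³/s.
Converting: 0.123 m³/s × 60000 = 7390 L/min.

Q ≈ 7390 L/min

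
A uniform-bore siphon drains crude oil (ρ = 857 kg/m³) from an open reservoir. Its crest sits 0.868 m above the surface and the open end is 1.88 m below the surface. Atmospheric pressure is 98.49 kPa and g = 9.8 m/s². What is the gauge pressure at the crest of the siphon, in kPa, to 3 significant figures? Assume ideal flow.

From the surface to the outlet (both open to atmosphere, surface at rest): v = √(2g·h_out) = √(2·9.8·1.88) = 6.07 m/s.
The bore is uniform, so the speed at the crest is the same v. Bernoulli surface→crest: P_atm = P_top + ½ρv² + ρg·h_top.
P_top = 98490 − ½·857·6.07² − 857·9.8·0.868 = 75400 Pa. So P_gauge = P_top − P_atm = -23100 Pa.

-23.1 kPa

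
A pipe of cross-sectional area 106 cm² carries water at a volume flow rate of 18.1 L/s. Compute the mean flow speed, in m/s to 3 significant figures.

v ≈ 1.71 m/s

Q = 18.1 L/s = 0.0181 m³/s.
v = Q/A = 0.0181 / 0.0106 = 1.71 m/s.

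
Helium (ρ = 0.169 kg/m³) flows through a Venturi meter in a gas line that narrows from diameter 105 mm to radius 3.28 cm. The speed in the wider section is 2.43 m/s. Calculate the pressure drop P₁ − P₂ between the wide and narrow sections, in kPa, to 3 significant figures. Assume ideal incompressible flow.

ΔP ≈ 0.00278 kPa

Continuity gives A₁v₁ = A₂v₂, so v₂ = (86.6 cm²)/(33.8 cm²) × 2.43 m/s = 6.23 m/s.
With no height change, Bernoulli's equation is P₁ + ½ρv₁² = P₂ + ½ρv₂².
P₁ − P₂ = ½·0.169·(6.23² − 2.43²) = ½·0.169·32.9 = 2.78 Pa.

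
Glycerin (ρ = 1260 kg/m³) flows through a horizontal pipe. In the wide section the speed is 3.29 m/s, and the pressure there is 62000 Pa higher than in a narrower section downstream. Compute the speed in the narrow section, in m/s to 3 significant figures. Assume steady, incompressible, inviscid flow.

Horizontal Bernoulli: P₁ + ½ρv₁² = P₂ + ½ρv₂², so v₂² = v₁² + 2(P₁ − P₂)/ρ.
v₂ = √(3.29² + 2·62000/1260) = √(10.8 + 98.4) = 10.5 m/s.

v₂ ≈ 10.5 m/s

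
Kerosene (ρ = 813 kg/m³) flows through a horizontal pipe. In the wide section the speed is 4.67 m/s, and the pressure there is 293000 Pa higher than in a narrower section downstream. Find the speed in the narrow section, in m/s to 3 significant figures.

With h₁ = h₂, rearranging Bernoulli gives v₂ = √(v₁² + 2ΔP/ρ).
v₂ = √(4.67² + 2·293000/813) = √(21.8 + 721) = 27.3 m/s.

v₂ ≈ 27.3 m/s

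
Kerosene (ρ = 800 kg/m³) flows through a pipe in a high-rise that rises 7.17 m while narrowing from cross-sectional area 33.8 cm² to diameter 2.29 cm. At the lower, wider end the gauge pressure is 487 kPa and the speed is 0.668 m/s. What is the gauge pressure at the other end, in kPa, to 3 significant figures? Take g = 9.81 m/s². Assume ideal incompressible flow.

P₂ = 419 kPa

Mass conservation (A₁v₁ = A₂v₂) gives v₂ = 0.668 × 33.8/4.12 = 5.48 m/s.
Bernoulli: P₁ + ½ρv₁² + ρg h₁ = P₂ + ½ρv₂² + ρg h₂, so P₂ = P₁ + ½ρ(v₁² − v₂²) − ρg(h₂ − h₁).
P₂ = 487000 + ½·800·(0.668² − 5.48²) − 800·9.81·(+7.17) = 487000 + (-11800) − (56300) = 419000 Pa.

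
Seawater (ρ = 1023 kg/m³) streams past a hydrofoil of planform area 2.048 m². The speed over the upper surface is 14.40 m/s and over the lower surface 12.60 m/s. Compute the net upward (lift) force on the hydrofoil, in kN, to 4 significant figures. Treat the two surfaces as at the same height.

F ≈ 50.91 kN

With equal heights on the two surfaces, Bernoulli gives P_lower − P_upper = ½ρ(v_upper² − v_lower²).
ΔP = ½·1023·(14.40² − 12.60²) = 24860 Pa.
Lift = ΔP · A = 24860 × 2.048 = 50910 N.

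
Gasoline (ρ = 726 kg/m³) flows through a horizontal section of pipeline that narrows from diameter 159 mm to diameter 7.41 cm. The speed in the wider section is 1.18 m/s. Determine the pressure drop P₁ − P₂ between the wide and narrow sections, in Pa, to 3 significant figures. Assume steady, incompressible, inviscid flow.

By continuity, v₂ = v₁·A₁/A₂ = 1.18·(199/43.1) = 5.43 m/s.
The pipe is horizontal, so Bernoulli reduces to P₁ + ½ρv₁² = P₂ + ½ρv₂².
P₁ − P₂ = ½·726·(5.43² − 1.18²) = ½·726·28.1 = 10200 Pa.

ΔP ≈ 10200 Pa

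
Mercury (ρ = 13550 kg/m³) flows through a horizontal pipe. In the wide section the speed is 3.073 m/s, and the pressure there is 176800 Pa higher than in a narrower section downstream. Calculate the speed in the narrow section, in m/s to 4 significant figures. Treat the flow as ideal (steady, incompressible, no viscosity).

v₂ ≈ 5.961 m/s

Horizontal Bernoulli: P₁ + ½ρv₁² = P₂ + ½ρv₂², so v₂² = v₁² + 2(P₁ − P₂)/ρ.
v₂ = √(3.073² + 2·176800/13550) = √(9.443 + 26.10) = 5.961 m/s.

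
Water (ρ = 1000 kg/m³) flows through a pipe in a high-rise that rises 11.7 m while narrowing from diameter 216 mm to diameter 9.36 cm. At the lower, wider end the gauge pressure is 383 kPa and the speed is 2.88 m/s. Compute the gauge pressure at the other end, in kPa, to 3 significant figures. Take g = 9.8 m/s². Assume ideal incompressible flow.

Continuity gives A₁v₁ = A₂v₂, so v₂ = (366 cm²)/(68.8 cm²) × 2.88 m/s = 15.3 m/s.
Bernoulli: P₁ + ½ρv₁² + ρg h₁ = P₂ + ½ρv₂² + ρg h₂, so P₂ = P₁ + ½ρ(v₁² − v₂²) − ρg(h₂ − h₁).
P₂ = 383000 + ½·1000·(2.88² − 15.3²) − 1000·9.8·(+11.7) = 383000 + (-113000) − (115000) = 155000 Pa.

P₂ = 155 kPa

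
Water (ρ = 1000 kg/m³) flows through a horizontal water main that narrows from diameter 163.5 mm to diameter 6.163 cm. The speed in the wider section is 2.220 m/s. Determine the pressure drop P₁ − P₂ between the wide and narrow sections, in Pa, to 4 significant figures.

ΔP = 119600 Pa

Mass conservation (A₁v₁ = A₂v₂) gives v₂ = 2.220 × 210.0/29.83 = 15.62 m/s.
With no height change, Bernoulli's equation is P₁ + ½ρv₁² = P₂ + ½ρv₂².
P₁ − P₂ = ½·1000·(15.62² − 2.220²) = ½·1000·239.2 = 119600 Pa.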